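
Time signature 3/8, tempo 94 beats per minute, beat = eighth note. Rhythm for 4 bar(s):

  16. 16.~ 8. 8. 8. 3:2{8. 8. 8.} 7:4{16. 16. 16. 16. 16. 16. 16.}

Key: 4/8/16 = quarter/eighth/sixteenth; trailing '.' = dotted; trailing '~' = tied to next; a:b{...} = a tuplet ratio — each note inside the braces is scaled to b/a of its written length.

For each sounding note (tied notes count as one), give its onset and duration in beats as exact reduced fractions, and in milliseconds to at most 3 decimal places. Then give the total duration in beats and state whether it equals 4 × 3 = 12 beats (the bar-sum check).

1) 0.0ms=0b +478.723ms=3/4b
2) 478.723ms=3/4b +1436.17ms=9/4b
3) 1914.894ms=3b +957.447ms=3/2b
4) 2872.34ms=9/2b +957.447ms=3/2b
5) 3829.787ms=6b +638.298ms=1b
6) 4468.085ms=7b +638.298ms=1b
7) 5106.383ms=8b +638.298ms=1b
8) 5744.681ms=9b +273.556ms=3/7b
9) 6018.237ms=66/7b +273.556ms=3/7b
10) 6291.793ms=69/7b +273.556ms=3/7b
11) 6565.35ms=72/7b +273.556ms=3/7b
12) 6838.906ms=75/7b +273.556ms=3/7b
13) 7112.462ms=78/7b +273.556ms=3/7b
14) 7386.018ms=81/7b +273.556ms=3/7b
Σ=12b of 12 (94bpm 3/8) — PASS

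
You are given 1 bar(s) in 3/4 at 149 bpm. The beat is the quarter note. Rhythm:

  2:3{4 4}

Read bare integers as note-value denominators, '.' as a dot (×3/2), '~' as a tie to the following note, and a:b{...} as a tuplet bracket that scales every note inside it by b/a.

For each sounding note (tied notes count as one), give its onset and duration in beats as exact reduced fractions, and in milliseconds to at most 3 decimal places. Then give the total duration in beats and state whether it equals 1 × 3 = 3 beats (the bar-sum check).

1) 0.0ms=0b +604.027ms=3/2b
2) 604.027ms=3/2b +604.027ms=3/2b
Σ=3b of 3 (149bpm 3/4) — PASS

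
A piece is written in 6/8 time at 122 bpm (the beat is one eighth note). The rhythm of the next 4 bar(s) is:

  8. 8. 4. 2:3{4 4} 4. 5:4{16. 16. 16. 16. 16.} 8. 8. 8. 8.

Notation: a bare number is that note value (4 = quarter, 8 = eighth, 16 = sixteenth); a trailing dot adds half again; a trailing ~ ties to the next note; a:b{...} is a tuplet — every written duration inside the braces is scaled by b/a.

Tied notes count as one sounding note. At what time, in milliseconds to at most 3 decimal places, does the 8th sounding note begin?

note 8 onset = 78/5b = 7672.131ms

1. 0.0ms @ 0 + 737.705ms (3/2)
2. 737.705ms @ 3/2 + 737.705ms (3/2)
3. 1475.41ms @ 3 + 1475.41ms (3)
4. 2950.82ms @ 6 + 1475.41ms (3)
5. 4426.23ms @ 9 + 1475.41ms (3)
6. 5901.639ms @ 12 + 1475.41ms (3)
7. 7377.049ms @ 15 + 295.082ms (3/5)
8. 7672.131ms @ 78/5 + 295.082ms (3/5)
9. 7967.213ms @ 81/5 + 295.082ms (3/5)
10. 8262.295ms @ 84/5 + 295.082ms (3/5)
11. 8557.377ms @ 87/5 + 295.082ms (3/5)
12. 8852.459ms @ 18 + 737.705ms (3/2)
13. 9590.164ms @ 39/2 + 737.705ms (3/2)
14. 10327.869ms @ 21 + 737.705ms (3/2)
15. 11065.574ms @ 45/2 + 737.705ms (3/2)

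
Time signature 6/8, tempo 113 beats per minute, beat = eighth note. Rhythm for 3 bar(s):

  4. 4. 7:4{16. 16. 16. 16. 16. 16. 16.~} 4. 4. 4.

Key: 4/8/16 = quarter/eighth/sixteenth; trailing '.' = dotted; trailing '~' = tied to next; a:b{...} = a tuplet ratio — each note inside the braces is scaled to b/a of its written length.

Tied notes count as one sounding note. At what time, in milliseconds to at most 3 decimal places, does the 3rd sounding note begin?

note 3 onset = 6b = 3185.841ms

1. 0.0ms @ 0 + 1592.92ms (3)
2. 1592.92ms @ 3 + 1592.92ms (3)
3. 3185.841ms @ 6 + 227.56ms (3/7)
4. 3413.401ms @ 45/7 + 227.56ms (3/7)
5. 3640.961ms @ 48/7 + 227.56ms (3/7)
6. 3868.521ms @ 51/7 + 227.56ms (3/7)
7. 4096.081ms @ 54/7 + 227.56ms (3/7)
8. 4323.641ms @ 57/7 + 227.56ms (3/7)
9. 4551.201ms @ 60/7 + 1820.48ms (24/7)
10. 6371.681ms @ 12 + 1592.92ms (3)
11. 7964.602ms @ 15 + 1592.92ms (3)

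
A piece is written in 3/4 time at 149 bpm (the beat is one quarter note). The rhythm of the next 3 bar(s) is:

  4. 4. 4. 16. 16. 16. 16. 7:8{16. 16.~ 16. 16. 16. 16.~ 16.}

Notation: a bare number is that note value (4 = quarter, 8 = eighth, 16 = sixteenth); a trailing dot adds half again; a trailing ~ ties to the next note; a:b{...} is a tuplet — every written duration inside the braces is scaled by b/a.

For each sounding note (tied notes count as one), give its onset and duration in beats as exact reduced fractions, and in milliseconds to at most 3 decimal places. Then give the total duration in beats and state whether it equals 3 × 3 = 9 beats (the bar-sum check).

1) 0.0ms=0b +604.027ms=3/2b
2) 604.027ms=3/2b +604.027ms=3/2b
3) 1208.054ms=3b +604.027ms=3/2b
4) 1812.081ms=9/2b +151.007ms=3/8b
5) 1963.087ms=39/8b +151.007ms=3/8b
6) 2114.094ms=21/4b +151.007ms=3/8b
7) 2265.101ms=45/8b +151.007ms=3/8b
8) 2416.107ms=6b +172.579ms=3/7b
9) 2588.686ms=45/7b +345.158ms=6/7b
10) 2933.845ms=51/7b +172.579ms=3/7b
11) 3106.424ms=54/7b +172.579ms=3/7b
12) 3279.003ms=57/7b +345.158ms=6/7b
Σ=9b of 9 (149bpm 3/4) — PASS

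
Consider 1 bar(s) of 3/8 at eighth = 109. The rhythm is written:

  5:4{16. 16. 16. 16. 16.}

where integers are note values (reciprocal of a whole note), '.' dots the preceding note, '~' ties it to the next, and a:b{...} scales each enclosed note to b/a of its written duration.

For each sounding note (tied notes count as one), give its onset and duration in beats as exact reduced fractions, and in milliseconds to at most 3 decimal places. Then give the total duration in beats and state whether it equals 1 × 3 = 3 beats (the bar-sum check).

1) 0.0ms=0b +330.275ms=3/5b
2) 330.275ms=3/5b +330.275ms=3/5b
3) 660.55ms=6/5b +330.275ms=3/5b
4) 990.826ms=9/5b +330.275ms=3/5b
5) 1321.101ms=12/5b +330.275ms=3/5b
Σ=3b of 3 (109bpm 3/8) — PASS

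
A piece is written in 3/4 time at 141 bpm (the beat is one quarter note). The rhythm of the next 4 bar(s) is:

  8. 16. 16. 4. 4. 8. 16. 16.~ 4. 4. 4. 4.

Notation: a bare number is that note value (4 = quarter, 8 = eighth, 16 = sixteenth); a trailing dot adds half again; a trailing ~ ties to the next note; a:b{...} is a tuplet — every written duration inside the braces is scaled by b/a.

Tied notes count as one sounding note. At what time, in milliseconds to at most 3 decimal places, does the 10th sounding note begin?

1. 0.0ms @ 0 + 319.149ms (3/4)
2. 319.149ms @ 3/4 + 159.574ms (3/8)
3. 478.723ms @ 9/8 + 159.574ms (3/8)
4. 638.298ms @ 3/2 + 638.298ms (3/2)
5. 1276.596ms @ 3 + 638.298ms (3/2)
6. 1914.894ms @ 9/2 + 319.149ms (3/4)
7. 2234.043ms @ 21/4 + 159.574ms (3/8)
8. 2393.617ms @ 45/8 + 797.872ms (15/8)
9. 3191.489ms @ 15/2 + 638.298ms (3/2)
10. 3829.787ms @ 9 + 638.298ms (3/2)
11. 4468.085ms @ 21/2 + 638.298ms (3/2)

note 10 onset = 9b = 3829.787ms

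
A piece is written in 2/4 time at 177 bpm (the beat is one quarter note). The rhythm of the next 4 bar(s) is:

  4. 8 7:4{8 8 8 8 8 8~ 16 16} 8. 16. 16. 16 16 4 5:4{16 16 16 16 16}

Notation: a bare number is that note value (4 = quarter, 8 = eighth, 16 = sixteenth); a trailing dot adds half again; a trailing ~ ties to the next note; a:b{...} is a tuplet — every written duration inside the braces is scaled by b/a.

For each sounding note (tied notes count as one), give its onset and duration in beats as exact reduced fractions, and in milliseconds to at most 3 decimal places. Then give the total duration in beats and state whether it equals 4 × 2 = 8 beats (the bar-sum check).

1) 0.0ms=0b +508.475ms=3/2b
2) 508.475ms=3/2b +169.492ms=1/2b
3) 677.966ms=2b +96.852ms=2/7b
4) 774.818ms=16/7b +96.852ms=2/7b
5) 871.671ms=18/7b +96.852ms=2/7b
6) 968.523ms=20/7b +96.852ms=2/7b
7) 1065.375ms=22/7b +96.852ms=2/7b
8) 1162.228ms=24/7b +145.278ms=3/7b
9) 1307.506ms=27/7b +48.426ms=1/7b
10) 1355.932ms=4b +254.237ms=3/4b
11) 1610.169ms=19/4b +127.119ms=3/8b
12) 1737.288ms=41/8b +127.119ms=3/8b
13) 1864.407ms=11/2b +84.746ms=1/4b
14) 1949.153ms=23/4b +84.746ms=1/4b
15) 2033.898ms=6b +338.983ms=1b
16) 2372.881ms=7b +67.797ms=1/5b
17) 2440.678ms=36/5b +67.797ms=1/5b
18) 2508.475ms=37/5b +67.797ms=1/5b
19) 2576.271ms=38/5b +67.797ms=1/5b
20) 2644.068ms=39/5b +67.797ms=1/5b
Σ=8b of 8 (177bpm 2/4) — PASS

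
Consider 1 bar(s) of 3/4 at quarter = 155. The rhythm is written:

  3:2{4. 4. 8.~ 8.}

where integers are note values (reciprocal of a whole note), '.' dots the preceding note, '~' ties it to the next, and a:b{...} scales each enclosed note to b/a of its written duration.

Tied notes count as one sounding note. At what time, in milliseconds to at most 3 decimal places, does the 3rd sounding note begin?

1. 0.0ms @ 0 + 387.097ms (1)
2. 387.097ms @ 1 + 387.097ms (1)
3. 774.194ms @ 2 + 387.097ms (1)

note 3 onset = 2b = 774.194ms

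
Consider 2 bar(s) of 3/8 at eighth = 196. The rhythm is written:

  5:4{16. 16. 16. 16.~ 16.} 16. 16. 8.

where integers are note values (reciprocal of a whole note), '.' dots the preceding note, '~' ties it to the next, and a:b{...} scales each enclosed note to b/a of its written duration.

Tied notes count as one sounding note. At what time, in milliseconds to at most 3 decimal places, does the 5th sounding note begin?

1. 0.0ms @ 0 + 183.673ms (3/5)
2. 183.673ms @ 3/5 + 183.673ms (3/5)
3. 367.347ms @ 6/5 + 183.673ms (3/5)
4. 551.02ms @ 9/5 + 367.347ms (6/5)
5. 918.367ms @ 3 + 229.592ms (3/4)
6. 1147.959ms @ 15/4 + 229.592ms (3/4)
7. 1377.551ms @ 9/2 + 459.184ms (3/2)

note 5 onset = 3b = 918.367ms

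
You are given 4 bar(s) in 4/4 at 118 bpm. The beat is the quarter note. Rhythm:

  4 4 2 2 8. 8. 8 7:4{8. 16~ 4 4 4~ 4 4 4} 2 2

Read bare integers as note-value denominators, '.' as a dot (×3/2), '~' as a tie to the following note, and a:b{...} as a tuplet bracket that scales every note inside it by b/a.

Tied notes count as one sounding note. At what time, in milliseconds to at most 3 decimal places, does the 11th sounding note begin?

1. 0.0ms @ 0 + 508.475ms (1)
2. 508.475ms @ 1 + 508.475ms (1)
3. 1016.949ms @ 2 + 1016.949ms (2)
4. 2033.898ms @ 4 + 1016.949ms (2)
5. 3050.847ms @ 6 + 381.356ms (3/4)
6. 3432.203ms @ 27/4 + 381.356ms (3/4)
7. 3813.559ms @ 15/2 + 254.237ms (1/2)
8. 4067.797ms @ 8 + 217.918ms (3/7)
9. 4285.714ms @ 59/7 + 363.196ms (5/7)
10. 4648.91ms @ 64/7 + 290.557ms (4/7)
11. 4939.467ms @ 68/7 + 581.114ms (8/7)
12. 5520.581ms @ 76/7 + 290.557ms (4/7)
13. 5811.138ms @ 80/7 + 290.557ms (4/7)
14. 6101.695ms @ 12 + 1016.949ms (2)
15. 7118.644ms @ 14 + 1016.949ms (2)

note 11 onset = 68/7b = 4939.467ms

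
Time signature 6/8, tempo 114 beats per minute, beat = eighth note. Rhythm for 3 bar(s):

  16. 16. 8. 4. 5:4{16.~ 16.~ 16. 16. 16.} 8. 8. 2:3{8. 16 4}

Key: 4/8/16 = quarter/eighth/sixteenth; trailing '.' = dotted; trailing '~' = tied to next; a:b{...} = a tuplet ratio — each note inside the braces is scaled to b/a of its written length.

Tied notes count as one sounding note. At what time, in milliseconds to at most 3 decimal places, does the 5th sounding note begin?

note 5 onset = 6b = 3157.895ms

1. 0.0ms @ 0 + 394.737ms (3/4)
2. 394.737ms @ 3/4 + 394.737ms (3/4)
3. 789.474ms @ 3/2 + 789.474ms (3/2)
4. 1578.947ms @ 3 + 1578.947ms (3)
5. 3157.895ms @ 6 + 947.368ms (9/5)
6. 4105.263ms @ 39/5 + 315.789ms (3/5)
7. 4421.053ms @ 42/5 + 315.789ms (3/5)
8. 4736.842ms @ 9 + 789.474ms (3/2)
9. 5526.316ms @ 21/2 + 789.474ms (3/2)
10. 6315.789ms @ 12 + 1184.211ms (9/4)
11. 7500.0ms @ 57/4 + 394.737ms (3/4)
12. 7894.737ms @ 15 + 1578.947ms (3)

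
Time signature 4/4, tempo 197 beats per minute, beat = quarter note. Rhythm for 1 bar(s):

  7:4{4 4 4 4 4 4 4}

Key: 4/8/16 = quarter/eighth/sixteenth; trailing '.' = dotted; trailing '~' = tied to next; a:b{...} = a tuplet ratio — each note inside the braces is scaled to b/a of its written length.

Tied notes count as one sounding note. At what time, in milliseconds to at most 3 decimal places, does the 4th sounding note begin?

1. 0.0ms @ 0 + 174.039ms (4/7)
2. 174.039ms @ 4/7 + 174.039ms (4/7)
3. 348.078ms @ 8/7 + 174.039ms (4/7)
4. 522.117ms @ 12/7 + 174.039ms (4/7)
5. 696.157ms @ 16/7 + 174.039ms (4/7)
6. 870.196ms @ 20/7 + 174.039ms (4/7)
7. 1044.235ms @ 24/7 + 174.039ms (4/7)

note 4 onset = 12/7b = 522.117ms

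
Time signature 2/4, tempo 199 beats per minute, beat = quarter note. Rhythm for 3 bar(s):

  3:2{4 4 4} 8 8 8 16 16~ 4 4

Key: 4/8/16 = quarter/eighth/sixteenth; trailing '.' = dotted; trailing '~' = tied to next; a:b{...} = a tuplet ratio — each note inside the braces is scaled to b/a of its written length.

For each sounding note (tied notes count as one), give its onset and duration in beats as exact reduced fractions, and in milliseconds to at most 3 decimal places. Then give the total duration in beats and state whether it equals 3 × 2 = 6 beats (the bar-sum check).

1) 0.0ms=0b +201.005ms=2/3b
2) 201.005ms=2/3b +201.005ms=2/3b
3) 402.01ms=4/3b +201.005ms=2/3b
4) 603.015ms=2b +150.754ms=1/2b
5) 753.769ms=5/2b +150.754ms=1/2b
6) 904.523ms=3b +150.754ms=1/2b
7) 1055.276ms=7/2b +75.377ms=1/4b
8) 1130.653ms=15/4b +376.884ms=5/4b
9) 1507.538ms=5b +301.508ms=1b
Σ=6b of 6 (199bpm 2/4) — PASS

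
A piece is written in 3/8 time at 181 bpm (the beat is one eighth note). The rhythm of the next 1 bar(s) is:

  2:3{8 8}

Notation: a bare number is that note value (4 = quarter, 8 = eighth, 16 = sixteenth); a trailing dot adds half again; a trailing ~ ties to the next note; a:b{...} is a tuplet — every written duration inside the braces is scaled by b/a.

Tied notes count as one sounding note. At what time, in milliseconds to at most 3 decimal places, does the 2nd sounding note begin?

note 2 onset = 3/2b = 497.238ms

1. 0.0ms @ 0 + 497.238ms (3/2)
2. 497.238ms @ 3/2 + 497.238ms (3/2)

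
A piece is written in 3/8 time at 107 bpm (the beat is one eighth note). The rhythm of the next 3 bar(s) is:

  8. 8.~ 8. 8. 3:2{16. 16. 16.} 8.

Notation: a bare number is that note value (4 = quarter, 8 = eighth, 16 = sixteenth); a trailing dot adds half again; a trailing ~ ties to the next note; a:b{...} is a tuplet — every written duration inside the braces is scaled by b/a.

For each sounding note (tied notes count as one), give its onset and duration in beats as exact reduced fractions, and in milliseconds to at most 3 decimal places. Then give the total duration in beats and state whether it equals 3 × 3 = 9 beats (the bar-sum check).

1) 0.0ms=0b +841.121ms=3/2b
2) 841.121ms=3/2b +1682.243ms=3b
3) 2523.364ms=9/2b +841.121ms=3/2b
4) 3364.486ms=6b +280.374ms=1/2b
5) 3644.86ms=13/2b +280.374ms=1/2b
6) 3925.234ms=7b +280.374ms=1/2b
7) 4205.607ms=15/2b +841.121ms=3/2b
Σ=9b of 9 (107bpm 3/8) — PASS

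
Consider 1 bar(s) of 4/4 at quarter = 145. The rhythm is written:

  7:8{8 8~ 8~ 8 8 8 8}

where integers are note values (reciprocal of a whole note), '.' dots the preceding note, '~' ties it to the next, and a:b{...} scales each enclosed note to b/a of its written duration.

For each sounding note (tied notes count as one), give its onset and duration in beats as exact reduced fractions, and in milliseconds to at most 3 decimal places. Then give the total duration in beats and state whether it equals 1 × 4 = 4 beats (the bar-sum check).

1) 0.0ms=0b +236.453ms=4/7b
2) 236.453ms=4/7b +709.36ms=12/7b
3) 945.813ms=16/7b +236.453ms=4/7b
4) 1182.266ms=20/7b +236.453ms=4/7b
5) 1418.719ms=24/7b +236.453ms=4/7b
Σ=4b of 4 (145bpm 4/4) — PASS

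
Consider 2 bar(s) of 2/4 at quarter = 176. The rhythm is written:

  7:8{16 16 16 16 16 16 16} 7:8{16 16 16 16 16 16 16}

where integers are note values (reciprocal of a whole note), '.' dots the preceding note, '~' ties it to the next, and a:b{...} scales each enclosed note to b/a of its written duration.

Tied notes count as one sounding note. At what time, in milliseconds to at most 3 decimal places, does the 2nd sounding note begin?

1. 0.0ms @ 0 + 97.403ms (2/7)
2. 97.403ms @ 2/7 + 97.403ms (2/7)
3. 194.805ms @ 4/7 + 97.403ms (2/7)
4. 292.208ms @ 6/7 + 97.403ms (2/7)
5. 389.61ms @ 8/7 + 97.403ms (2/7)
6. 487.013ms @ 10/7 + 97.403ms (2/7)
7. 584.416ms @ 12/7 + 97.403ms (2/7)
8. 681.818ms @ 2 + 97.403ms (2/7)
9. 779.221ms @ 16/7 + 97.403ms (2/7)
10. 876.623ms @ 18/7 + 97.403ms (2/7)
11. 974.026ms @ 20/7 + 97.403ms (2/7)
12. 1071.429ms @ 22/7 + 97.403ms (2/7)
13. 1168.831ms @ 24/7 + 97.403ms (2/7)
14. 1266.234ms @ 26/7 + 97.403ms (2/7)

note 2 onset = 2/7b = 97.403ms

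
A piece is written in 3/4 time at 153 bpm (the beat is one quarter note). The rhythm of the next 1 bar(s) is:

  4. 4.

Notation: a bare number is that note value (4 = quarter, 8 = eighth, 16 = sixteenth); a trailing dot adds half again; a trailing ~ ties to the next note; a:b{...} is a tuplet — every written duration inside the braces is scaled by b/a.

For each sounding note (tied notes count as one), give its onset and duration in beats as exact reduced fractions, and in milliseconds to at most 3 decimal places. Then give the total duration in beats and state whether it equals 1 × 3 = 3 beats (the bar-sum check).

1) 0.0ms=0b +588.235ms=3/2b
2) 588.235ms=3/2b +588.235ms=3/2b
Σ=3b of 3 (153bpm 3/4) — PASS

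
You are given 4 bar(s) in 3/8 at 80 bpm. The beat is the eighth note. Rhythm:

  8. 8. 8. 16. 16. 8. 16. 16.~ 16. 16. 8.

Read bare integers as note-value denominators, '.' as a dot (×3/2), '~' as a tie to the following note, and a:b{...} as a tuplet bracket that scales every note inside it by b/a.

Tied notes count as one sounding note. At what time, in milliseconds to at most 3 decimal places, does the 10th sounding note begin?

1. 0.0ms @ 0 + 1125.0ms (3/2)
2. 1125.0ms @ 3/2 + 1125.0ms (3/2)
3. 2250.0ms @ 3 + 1125.0ms (3/2)
4. 3375.0ms @ 9/2 + 562.5ms (3/4)
5. 3937.5ms @ 21/4 + 562.5ms (3/4)
6. 4500.0ms @ 6 + 1125.0ms (3/2)
7. 5625.0ms @ 15/2 + 562.5ms (3/4)
8. 6187.5ms @ 33/4 + 1125.0ms (3/2)
9. 7312.5ms @ 39/4 + 562.5ms (3/4)
10. 7875.0ms @ 21/2 + 1125.0ms (3/2)

note 10 onset = 21/2b = 7875.0ms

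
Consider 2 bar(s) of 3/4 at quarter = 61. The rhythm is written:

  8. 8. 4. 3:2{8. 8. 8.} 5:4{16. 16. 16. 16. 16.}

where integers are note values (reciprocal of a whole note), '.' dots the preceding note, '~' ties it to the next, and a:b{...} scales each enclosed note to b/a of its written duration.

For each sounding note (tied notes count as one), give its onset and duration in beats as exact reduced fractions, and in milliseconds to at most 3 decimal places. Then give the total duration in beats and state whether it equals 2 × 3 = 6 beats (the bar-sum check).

1) 0.0ms=0b +737.705ms=3/4b
2) 737.705ms=3/4b +737.705ms=3/4b
3) 1475.41ms=3/2b +1475.41ms=3/2b
4) 2950.82ms=3b +491.803ms=1/2b
5) 3442.623ms=7/2b +491.803ms=1/2b
6) 3934.426ms=4b +491.803ms=1/2b
7) 4426.23ms=9/2b +295.082ms=3/10b
8) 4721.311ms=24/5b +295.082ms=3/10b
9) 5016.393ms=51/10b +295.082ms=3/10b
10) 5311.475ms=27/5b +295.082ms=3/10b
11) 5606.557ms=57/10b +295.082ms=3/10b
Σ=6b of 6 (61bpm 3/4) — PASS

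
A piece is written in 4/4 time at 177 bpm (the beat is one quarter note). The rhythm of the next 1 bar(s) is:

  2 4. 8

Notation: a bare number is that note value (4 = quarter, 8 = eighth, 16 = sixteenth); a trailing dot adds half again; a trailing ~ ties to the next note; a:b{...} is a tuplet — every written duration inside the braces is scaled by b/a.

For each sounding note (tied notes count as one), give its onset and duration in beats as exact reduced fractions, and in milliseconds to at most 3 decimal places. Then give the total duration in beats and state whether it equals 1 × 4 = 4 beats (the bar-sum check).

1) 0.0ms=0b +677.966ms=2b
2) 677.966ms=2b +508.475ms=3/2b
3) 1186.441ms=7/2b +169.492ms=1/2b
Σ=4b of 4 (177bpm 4/4) — PASS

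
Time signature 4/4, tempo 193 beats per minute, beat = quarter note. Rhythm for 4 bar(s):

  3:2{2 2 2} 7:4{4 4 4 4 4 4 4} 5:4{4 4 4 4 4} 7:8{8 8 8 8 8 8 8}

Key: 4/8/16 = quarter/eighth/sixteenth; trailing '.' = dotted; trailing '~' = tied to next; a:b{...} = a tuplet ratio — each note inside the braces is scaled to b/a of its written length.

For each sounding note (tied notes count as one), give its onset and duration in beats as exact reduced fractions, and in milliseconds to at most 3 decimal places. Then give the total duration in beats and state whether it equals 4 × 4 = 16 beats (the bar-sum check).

1) 0.0ms=0b +414.508ms=4/3b
2) 414.508ms=4/3b +414.508ms=4/3b
3) 829.016ms=8/3b +414.508ms=4/3b
4) 1243.523ms=4b +177.646ms=4/7b
5) 1421.17ms=32/7b +177.646ms=4/7b
6) 1598.816ms=36/7b +177.646ms=4/7b
7) 1776.462ms=40/7b +177.646ms=4/7b
8) 1954.108ms=44/7b +177.646ms=4/7b
9) 2131.754ms=48/7b +177.646ms=4/7b
10) 2309.4ms=52/7b +177.646ms=4/7b
11) 2487.047ms=8b +248.705ms=4/5b
12) 2735.751ms=44/5b +248.705ms=4/5b
13) 2984.456ms=48/5b +248.705ms=4/5b
14) 3233.161ms=52/5b +248.705ms=4/5b
15) 3481.865ms=56/5b +248.705ms=4/5b
16) 3730.57ms=12b +177.646ms=4/7b
17) 3908.216ms=88/7b +177.646ms=4/7b
18) 4085.862ms=92/7b +177.646ms=4/7b
19) 4263.509ms=96/7b +177.646ms=4/7b
20) 4441.155ms=100/7b +177.646ms=4/7b
21) 4618.801ms=104/7b +177.646ms=4/7b
22) 4796.447ms=108/7b +177.646ms=4/7b
Σ=16b of 16 (193bpm 4/4) — PASS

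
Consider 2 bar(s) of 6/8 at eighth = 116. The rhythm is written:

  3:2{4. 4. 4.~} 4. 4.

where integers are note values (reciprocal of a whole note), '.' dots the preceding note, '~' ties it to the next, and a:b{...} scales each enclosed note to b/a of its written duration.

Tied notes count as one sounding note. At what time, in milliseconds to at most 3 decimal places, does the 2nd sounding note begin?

note 2 onset = 2b = 1034.483ms

1. 0.0ms @ 0 + 1034.483ms (2)
2. 1034.483ms @ 2 + 1034.483ms (2)
3. 2068.966ms @ 4 + 2586.207ms (5)
4. 4655.172ms @ 9 + 1551.724ms (3)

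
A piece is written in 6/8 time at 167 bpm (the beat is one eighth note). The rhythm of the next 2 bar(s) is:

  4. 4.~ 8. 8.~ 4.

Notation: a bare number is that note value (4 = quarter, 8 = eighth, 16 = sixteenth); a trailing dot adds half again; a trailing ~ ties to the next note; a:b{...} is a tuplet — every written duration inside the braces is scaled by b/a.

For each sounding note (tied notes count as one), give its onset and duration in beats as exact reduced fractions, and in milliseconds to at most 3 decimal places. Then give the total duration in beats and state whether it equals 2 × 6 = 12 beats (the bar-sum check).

1) 0.0ms=0b +1077.844ms=3b
2) 1077.844ms=3b +1616.766ms=9/2b
3) 2694.611ms=15/2b +1616.766ms=9/2b
Σ=12b of 12 (167bpm 6/8) — PASS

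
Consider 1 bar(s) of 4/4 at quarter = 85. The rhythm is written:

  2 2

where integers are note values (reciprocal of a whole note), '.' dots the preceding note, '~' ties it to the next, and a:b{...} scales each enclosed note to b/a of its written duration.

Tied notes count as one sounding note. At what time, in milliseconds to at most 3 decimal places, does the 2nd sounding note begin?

note 2 onset = 2b = 1411.765ms

1. 0.0ms @ 0 + 1411.765ms (2)
2. 1411.765ms @ 2 + 1411.765ms (2)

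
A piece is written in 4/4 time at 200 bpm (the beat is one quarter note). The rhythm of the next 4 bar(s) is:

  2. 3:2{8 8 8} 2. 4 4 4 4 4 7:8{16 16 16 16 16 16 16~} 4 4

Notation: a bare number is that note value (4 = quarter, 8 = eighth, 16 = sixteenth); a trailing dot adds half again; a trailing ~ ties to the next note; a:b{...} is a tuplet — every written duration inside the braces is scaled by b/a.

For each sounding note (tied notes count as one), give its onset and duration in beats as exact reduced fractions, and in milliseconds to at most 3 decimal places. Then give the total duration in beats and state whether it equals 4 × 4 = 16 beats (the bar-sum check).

1) 0.0ms=0b +900.0ms=3b
2) 900.0ms=3b +100.0ms=1/3b
3) 1000.0ms=10/3b +100.0ms=1/3b
4) 1100.0ms=11/3b +100.0ms=1/3b
5) 1200.0ms=4b +900.0ms=3b
6) 2100.0ms=7b +300.0ms=1b
7) 2400.0ms=8b +300.0ms=1b
8) 2700.0ms=9b +300.0ms=1b
9) 3000.0ms=10b +300.0ms=1b
10) 3300.0ms=11b +300.0ms=1b
11) 3600.0ms=12b +85.714ms=2/7b
12) 3685.714ms=86/7b +85.714ms=2/7b
13) 3771.429ms=88/7b +85.714ms=2/7b
14) 3857.143ms=90/7b +85.714ms=2/7b
15) 3942.857ms=92/7b +85.714ms=2/7b
16) 4028.571ms=94/7b +85.714ms=2/7b
17) 4114.286ms=96/7b +385.714ms=9/7b
18) 4500.0ms=15b +300.0ms=1b
Σ=16b of 16 (200bpm 4/4) — PASS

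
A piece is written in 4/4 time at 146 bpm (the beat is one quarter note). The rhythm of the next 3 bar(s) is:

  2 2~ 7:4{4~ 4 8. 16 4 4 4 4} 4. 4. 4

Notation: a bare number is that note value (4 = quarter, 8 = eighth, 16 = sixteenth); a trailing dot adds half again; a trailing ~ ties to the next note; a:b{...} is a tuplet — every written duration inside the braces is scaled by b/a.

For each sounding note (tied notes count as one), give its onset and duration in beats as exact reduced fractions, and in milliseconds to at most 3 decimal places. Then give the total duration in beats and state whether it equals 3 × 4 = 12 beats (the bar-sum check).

1) 0.0ms=0b +821.918ms=2b
2) 821.918ms=2b +1291.585ms=22/7b
3) 2113.503ms=36/7b +176.125ms=3/7b
4) 2289.628ms=39/7b +58.708ms=1/7b
5) 2348.337ms=40/7b +234.834ms=4/7b
6) 2583.17ms=44/7b +234.834ms=4/7b
7) 2818.004ms=48/7b +234.834ms=4/7b
8) 3052.838ms=52/7b +234.834ms=4/7b
9) 3287.671ms=8b +616.438ms=3/2b
10) 3904.11ms=19/2b +616.438ms=3/2b
11) 4520.548ms=11b +410.959ms=1b
Σ=12b of 12 (146bpm 4/4) — PASS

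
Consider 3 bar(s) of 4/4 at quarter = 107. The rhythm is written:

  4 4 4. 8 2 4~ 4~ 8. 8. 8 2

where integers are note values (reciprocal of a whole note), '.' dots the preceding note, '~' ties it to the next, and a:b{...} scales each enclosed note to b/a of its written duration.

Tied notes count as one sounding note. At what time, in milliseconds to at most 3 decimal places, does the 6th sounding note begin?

1. 0.0ms @ 0 + 560.748ms (1)
2. 560.748ms @ 1 + 560.748ms (1)
3. 1121.495ms @ 2 + 841.121ms (3/2)
4. 1962.617ms @ 7/2 + 280.374ms (1/2)
5. 2242.991ms @ 4 + 1121.495ms (2)
6. 3364.486ms @ 6 + 1542.056ms (11/4)
7. 4906.542ms @ 35/4 + 420.561ms (3/4)
8. 5327.103ms @ 19/2 + 280.374ms (1/2)
9. 5607.477ms @ 10 + 1121.495ms (2)

note 6 onset = 6b = 3364.486ms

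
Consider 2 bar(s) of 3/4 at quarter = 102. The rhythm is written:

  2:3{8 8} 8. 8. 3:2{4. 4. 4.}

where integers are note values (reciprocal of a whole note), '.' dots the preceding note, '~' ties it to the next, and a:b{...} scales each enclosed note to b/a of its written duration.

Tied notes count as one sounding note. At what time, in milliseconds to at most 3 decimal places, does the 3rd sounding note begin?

note 3 onset = 3/2b = 882.353ms

1. 0.0ms @ 0 + 441.176ms (3/4)
2. 441.176ms @ 3/4 + 441.176ms (3/4)
3. 882.353ms @ 3/2 + 441.176ms (3/4)
4. 1323.529ms @ 9/4 + 441.176ms (3/4)
5. 1764.706ms @ 3 + 588.235ms (1)
6. 2352.941ms @ 4 + 588.235ms (1)
7. 2941.176ms @ 5 + 588.235ms (1)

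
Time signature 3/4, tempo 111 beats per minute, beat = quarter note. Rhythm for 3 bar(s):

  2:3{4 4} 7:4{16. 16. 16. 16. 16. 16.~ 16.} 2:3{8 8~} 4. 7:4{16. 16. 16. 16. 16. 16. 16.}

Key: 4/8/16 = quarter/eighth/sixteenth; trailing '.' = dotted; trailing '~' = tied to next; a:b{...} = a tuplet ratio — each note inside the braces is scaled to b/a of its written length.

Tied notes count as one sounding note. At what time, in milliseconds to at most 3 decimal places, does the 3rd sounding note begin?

note 3 onset = 3b = 1621.622ms

1. 0.0ms @ 0 + 810.811ms (3/2)
2. 810.811ms @ 3/2 + 810.811ms (3/2)
3. 1621.622ms @ 3 + 115.83ms (3/14)
4. 1737.452ms @ 45/14 + 115.83ms (3/14)
5. 1853.282ms @ 24/7 + 115.83ms (3/14)
6. 1969.112ms @ 51/14 + 115.83ms (3/14)
7. 2084.942ms @ 27/7 + 115.83ms (3/14)
8. 2200.772ms @ 57/14 + 231.66ms (3/7)
9. 2432.432ms @ 9/2 + 405.405ms (3/4)
10. 2837.838ms @ 21/4 + 1216.216ms (9/4)
11. 4054.054ms @ 15/2 + 115.83ms (3/14)
12. 4169.884ms @ 54/7 + 115.83ms (3/14)
13. 4285.714ms @ 111/14 + 115.83ms (3/14)
14. 4401.544ms @ 57/7 + 115.83ms (3/14)
15. 4517.375ms @ 117/14 + 115.83ms (3/14)
16. 4633.205ms @ 60/7 + 115.83ms (3/14)
17. 4749.035ms @ 123/14 + 115.83ms (3/14)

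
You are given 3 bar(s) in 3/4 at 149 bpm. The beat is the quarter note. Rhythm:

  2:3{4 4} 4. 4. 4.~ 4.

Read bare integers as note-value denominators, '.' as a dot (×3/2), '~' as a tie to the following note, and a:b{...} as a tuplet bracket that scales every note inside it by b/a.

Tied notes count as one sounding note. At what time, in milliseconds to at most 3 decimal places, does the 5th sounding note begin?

1. 0.0ms @ 0 + 604.027ms (3/2)
2. 604.027ms @ 3/2 + 604.027ms (3/2)
3. 1208.054ms @ 3 + 604.027ms (3/2)
4. 1812.081ms @ 9/2 + 604.027ms (3/2)
5. 2416.107ms @ 6 + 1208.054ms (3)

note 5 onset = 6b = 2416.107ms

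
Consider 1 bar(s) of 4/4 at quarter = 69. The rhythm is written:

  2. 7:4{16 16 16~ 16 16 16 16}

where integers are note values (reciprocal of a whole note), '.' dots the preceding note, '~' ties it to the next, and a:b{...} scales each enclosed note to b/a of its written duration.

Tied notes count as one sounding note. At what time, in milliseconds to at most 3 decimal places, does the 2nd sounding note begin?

note 2 onset = 3b = 2608.696ms

1. 0.0ms @ 0 + 2608.696ms (3)
2. 2608.696ms @ 3 + 124.224ms (1/7)
3. 2732.919ms @ 22/7 + 124.224ms (1/7)
4. 2857.143ms @ 23/7 + 248.447ms (2/7)
5. 3105.59ms @ 25/7 + 124.224ms (1/7)
6. 3229.814ms @ 26/7 + 124.224ms (1/7)
7. 3354.037ms @ 27/7 + 124.224ms (1/7)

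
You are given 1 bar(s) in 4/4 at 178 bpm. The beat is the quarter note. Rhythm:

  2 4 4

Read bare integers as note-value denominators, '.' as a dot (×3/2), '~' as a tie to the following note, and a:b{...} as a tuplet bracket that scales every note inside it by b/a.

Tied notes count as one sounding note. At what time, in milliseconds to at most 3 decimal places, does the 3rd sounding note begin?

note 3 onset = 3b = 1011.236ms

1. 0.0ms @ 0 + 674.157ms (2)
2. 674.157ms @ 2 + 337.079ms (1)
3. 1011.236ms @ 3 + 337.079ms (1)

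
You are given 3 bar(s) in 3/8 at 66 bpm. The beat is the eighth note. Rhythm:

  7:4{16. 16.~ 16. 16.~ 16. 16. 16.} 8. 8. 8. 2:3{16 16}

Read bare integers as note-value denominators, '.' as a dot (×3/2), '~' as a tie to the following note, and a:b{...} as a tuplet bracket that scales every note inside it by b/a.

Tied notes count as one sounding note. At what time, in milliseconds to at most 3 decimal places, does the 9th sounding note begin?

note 9 onset = 15/2b = 6818.182ms

1. 0.0ms @ 0 + 389.61ms (3/7)
2. 389.61ms @ 3/7 + 779.221ms (6/7)
3. 1168.831ms @ 9/7 + 779.221ms (6/7)
4. 1948.052ms @ 15/7 + 389.61ms (3/7)
5. 2337.662ms @ 18/7 + 389.61ms (3/7)
6. 2727.273ms @ 3 + 1363.636ms (3/2)
7. 4090.909ms @ 9/2 + 1363.636ms (3/2)
8. 5454.545ms @ 6 + 1363.636ms (3/2)
9. 6818.182ms @ 15/2 + 681.818ms (3/4)
10. 7500.0ms @ 33/4 + 681.818ms (3/4)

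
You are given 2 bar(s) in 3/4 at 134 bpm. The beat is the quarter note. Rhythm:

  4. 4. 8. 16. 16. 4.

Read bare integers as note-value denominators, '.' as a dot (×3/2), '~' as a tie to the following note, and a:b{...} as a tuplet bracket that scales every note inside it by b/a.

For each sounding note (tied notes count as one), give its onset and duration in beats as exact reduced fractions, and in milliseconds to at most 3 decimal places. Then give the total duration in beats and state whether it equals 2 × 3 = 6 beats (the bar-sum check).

1) 0.0ms=0b +671.642ms=3/2b
2) 671.642ms=3/2b +671.642ms=3/2b
3) 1343.284ms=3b +335.821ms=3/4b
4) 1679.104ms=15/4b +167.91ms=3/8b
5) 1847.015ms=33/8b +167.91ms=3/8b
6) 2014.925ms=9/2b +671.642ms=3/2b
Σ=6b of 6 (134bpm 3/4) — PASS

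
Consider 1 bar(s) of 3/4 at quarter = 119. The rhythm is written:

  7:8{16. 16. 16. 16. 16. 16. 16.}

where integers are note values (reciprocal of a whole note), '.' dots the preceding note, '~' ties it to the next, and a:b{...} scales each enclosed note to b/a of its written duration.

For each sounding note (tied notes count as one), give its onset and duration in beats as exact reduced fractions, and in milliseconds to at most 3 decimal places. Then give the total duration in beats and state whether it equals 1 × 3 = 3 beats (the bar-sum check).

1) 0.0ms=0b +216.086ms=3/7b
2) 216.086ms=3/7b +216.086ms=3/7b
3) 432.173ms=6/7b +216.086ms=3/7b
4) 648.259ms=9/7b +216.086ms=3/7b
5) 864.346ms=12/7b +216.086ms=3/7b
6) 1080.432ms=15/7b +216.086ms=3/7b
7) 1296.519ms=18/7b +216.086ms=3/7b
Σ=3b of 3 (119bpm 3/4) — PASS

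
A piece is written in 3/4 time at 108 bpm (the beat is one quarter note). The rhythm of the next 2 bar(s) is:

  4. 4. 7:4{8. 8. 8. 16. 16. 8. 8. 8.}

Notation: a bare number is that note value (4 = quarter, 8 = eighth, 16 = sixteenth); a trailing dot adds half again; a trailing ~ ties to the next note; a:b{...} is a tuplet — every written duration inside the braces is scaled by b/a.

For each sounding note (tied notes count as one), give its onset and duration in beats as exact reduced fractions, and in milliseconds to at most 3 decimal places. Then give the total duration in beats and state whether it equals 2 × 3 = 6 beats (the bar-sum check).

1) 0.0ms=0b +833.333ms=3/2b
2) 833.333ms=3/2b +833.333ms=3/2b
3) 1666.667ms=3b +238.095ms=3/7b
4) 1904.762ms=24/7b +238.095ms=3/7b
5) 2142.857ms=27/7b +238.095ms=3/7b
6) 2380.952ms=30/7b +119.048ms=3/14b
7) 2500.0ms=9/2b +119.048ms=3/14b
8) 2619.048ms=33/7b +238.095ms=3/7b
9) 2857.143ms=36/7b +238.095ms=3/7b
10) 3095.238ms=39/7b +238.095ms=3/7b
Σ=6b of 6 (108bpm 3/4) — PASS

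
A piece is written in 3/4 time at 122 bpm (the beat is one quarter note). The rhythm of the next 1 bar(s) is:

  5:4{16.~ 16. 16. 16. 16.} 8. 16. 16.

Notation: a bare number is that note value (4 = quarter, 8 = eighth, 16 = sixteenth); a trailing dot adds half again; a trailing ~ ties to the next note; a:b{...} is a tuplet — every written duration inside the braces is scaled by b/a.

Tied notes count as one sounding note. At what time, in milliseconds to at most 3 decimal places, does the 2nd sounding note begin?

1. 0.0ms @ 0 + 295.082ms (3/5)
2. 295.082ms @ 3/5 + 147.541ms (3/10)
3. 442.623ms @ 9/10 + 147.541ms (3/10)
4. 590.164ms @ 6/5 + 147.541ms (3/10)
5. 737.705ms @ 3/2 + 368.852ms (3/4)
6. 1106.557ms @ 9/4 + 184.426ms (3/8)
7. 1290.984ms @ 21/8 + 184.426ms (3/8)

note 2 onset = 3/5b = 295.082ms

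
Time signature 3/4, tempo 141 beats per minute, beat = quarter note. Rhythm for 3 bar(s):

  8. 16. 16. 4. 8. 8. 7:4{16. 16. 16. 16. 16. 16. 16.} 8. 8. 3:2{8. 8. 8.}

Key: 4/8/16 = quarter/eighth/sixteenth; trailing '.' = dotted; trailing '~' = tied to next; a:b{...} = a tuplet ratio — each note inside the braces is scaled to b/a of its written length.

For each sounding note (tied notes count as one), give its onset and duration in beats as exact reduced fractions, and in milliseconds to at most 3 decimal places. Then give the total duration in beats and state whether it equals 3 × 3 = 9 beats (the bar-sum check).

1) 0.0ms=0b +319.149ms=3/4b
2) 319.149ms=3/4b +159.574ms=3/8b
3) 478.723ms=9/8b +159.574ms=3/8b
4) 638.298ms=3/2b +638.298ms=3/2b
5) 1276.596ms=3b +319.149ms=3/4b
6) 1595.745ms=15/4b +319.149ms=3/4b
7) 1914.894ms=9/2b +91.185ms=3/14b
8) 2006.079ms=33/7b +91.185ms=3/14b
9) 2097.264ms=69/14b +91.185ms=3/14b
10) 2188.45ms=36/7b +91.185ms=3/14b
11) 2279.635ms=75/14b +91.185ms=3/14b
12) 2370.821ms=39/7b +91.185ms=3/14b
13) 2462.006ms=81/14b +91.185ms=3/14b
14) 2553.191ms=6b +319.149ms=3/4b
15) 2872.34ms=27/4b +319.149ms=3/4b
16) 3191.489ms=15/2b +212.766ms=1/2b
17) 3404.255ms=8b +212.766ms=1/2b
18) 3617.021ms=17/2b +212.766ms=1/2b
Σ=9b of 9 (141bpm 3/4) — PASS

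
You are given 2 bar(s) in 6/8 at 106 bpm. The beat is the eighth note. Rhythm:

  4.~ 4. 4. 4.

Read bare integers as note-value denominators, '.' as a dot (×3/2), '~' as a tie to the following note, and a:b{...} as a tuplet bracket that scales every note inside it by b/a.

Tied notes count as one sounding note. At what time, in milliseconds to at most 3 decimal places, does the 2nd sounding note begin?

1. 0.0ms @ 0 + 3396.226ms (6)
2. 3396.226ms @ 6 + 1698.113ms (3)
3. 5094.34ms @ 9 + 1698.113ms (3)

note 2 onset = 6b = 3396.226ms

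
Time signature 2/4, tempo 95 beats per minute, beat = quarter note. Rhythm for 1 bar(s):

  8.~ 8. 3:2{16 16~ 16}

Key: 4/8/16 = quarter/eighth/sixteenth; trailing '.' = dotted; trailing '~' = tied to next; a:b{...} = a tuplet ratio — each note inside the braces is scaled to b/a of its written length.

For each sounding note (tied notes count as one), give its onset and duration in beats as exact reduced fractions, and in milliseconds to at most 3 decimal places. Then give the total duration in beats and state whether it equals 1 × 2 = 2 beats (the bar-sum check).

1) 0.0ms=0b +947.368ms=3/2b
2) 947.368ms=3/2b +105.263ms=1/6b
3) 1052.632ms=5/3b +210.526ms=1/3b
Σ=2b of 2 (95bpm 2/4) — PASS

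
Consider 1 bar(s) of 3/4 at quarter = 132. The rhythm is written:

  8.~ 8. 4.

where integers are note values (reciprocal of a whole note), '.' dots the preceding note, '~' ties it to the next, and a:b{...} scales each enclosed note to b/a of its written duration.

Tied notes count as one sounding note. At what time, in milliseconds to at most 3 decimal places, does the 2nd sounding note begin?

note 2 onset = 3/2b = 681.818ms

1. 0.0ms @ 0 + 681.818ms (3/2)
2. 681.818ms @ 3/2 + 681.818ms (3/2)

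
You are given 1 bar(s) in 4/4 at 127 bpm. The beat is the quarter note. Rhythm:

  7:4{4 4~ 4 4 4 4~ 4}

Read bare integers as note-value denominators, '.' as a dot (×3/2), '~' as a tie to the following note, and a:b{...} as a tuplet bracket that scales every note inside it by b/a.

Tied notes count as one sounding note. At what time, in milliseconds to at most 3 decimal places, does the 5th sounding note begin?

note 5 onset = 20/7b = 1349.831ms

1. 0.0ms @ 0 + 269.966ms (4/7)
2. 269.966ms @ 4/7 + 539.933ms (8/7)
3. 809.899ms @ 12/7 + 269.966ms (4/7)
4. 1079.865ms @ 16/7 + 269.966ms (4/7)
5. 1349.831ms @ 20/7 + 539.933ms (8/7)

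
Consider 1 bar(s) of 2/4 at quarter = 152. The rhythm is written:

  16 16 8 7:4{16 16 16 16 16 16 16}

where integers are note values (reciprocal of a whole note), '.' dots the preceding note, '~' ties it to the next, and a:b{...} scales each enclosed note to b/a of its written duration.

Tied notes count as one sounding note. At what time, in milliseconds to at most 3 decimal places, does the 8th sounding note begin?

1. 0.0ms @ 0 + 98.684ms (1/4)
2. 98.684ms @ 1/4 + 98.684ms (1/4)
3. 197.368ms @ 1/2 + 197.368ms (1/2)
4. 394.737ms @ 1 + 56.391ms (1/7)
5. 451.128ms @ 8/7 + 56.391ms (1/7)
6. 507.519ms @ 9/7 + 56.391ms (1/7)
7. 563.91ms @ 10/7 + 56.391ms (1/7)
8. 620.301ms @ 11/7 + 56.391ms (1/7)
9. 676.692ms @ 12/7 + 56.391ms (1/7)
10. 733.083ms @ 13/7 + 56.391ms (1/7)

note 8 onset = 11/7b = 620.301ms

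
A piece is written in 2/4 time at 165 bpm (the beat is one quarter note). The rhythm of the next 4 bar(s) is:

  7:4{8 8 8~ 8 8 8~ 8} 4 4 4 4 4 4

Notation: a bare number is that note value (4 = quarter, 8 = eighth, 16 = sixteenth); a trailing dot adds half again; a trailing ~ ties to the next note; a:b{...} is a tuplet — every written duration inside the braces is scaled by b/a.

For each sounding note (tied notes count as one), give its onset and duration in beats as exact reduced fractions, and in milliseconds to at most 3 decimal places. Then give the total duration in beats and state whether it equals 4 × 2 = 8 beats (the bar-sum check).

1) 0.0ms=0b +103.896ms=2/7b
2) 103.896ms=2/7b +103.896ms=2/7b
3) 207.792ms=4/7b +207.792ms=4/7b
4) 415.584ms=8/7b +103.896ms=2/7b
5) 519.481ms=10/7b +207.792ms=4/7b
6) 727.273ms=2b +363.636ms=1b
7) 1090.909ms=3b +363.636ms=1b
8) 1454.545ms=4b +363.636ms=1b
9) 1818.182ms=5b +363.636ms=1b
10) 2181.818ms=6b +363.636ms=1b
11) 2545.455ms=7b +363.636ms=1b
Σ=8b of 8 (165bpm 2/4) — PASS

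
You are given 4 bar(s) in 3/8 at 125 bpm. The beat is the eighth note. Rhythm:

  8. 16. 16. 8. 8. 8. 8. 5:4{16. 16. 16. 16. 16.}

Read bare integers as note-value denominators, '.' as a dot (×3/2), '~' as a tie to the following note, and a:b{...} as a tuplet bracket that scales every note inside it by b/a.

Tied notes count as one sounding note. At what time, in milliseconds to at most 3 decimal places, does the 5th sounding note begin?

1. 0.0ms @ 0 + 720.0ms (3/2)
2. 720.0ms @ 3/2 + 360.0ms (3/4)
3. 1080.0ms @ 9/4 + 360.0ms (3/4)
4. 1440.0ms @ 3 + 720.0ms (3/2)
5. 2160.0ms @ 9/2 + 720.0ms (3/2)
6. 2880.0ms @ 6 + 720.0ms (3/2)
7. 3600.0ms @ 15/2 + 720.0ms (3/2)
8. 4320.0ms @ 9 + 288.0ms (3/5)
9. 4608.0ms @ 48/5 + 288.0ms (3/5)
10. 4896.0ms @ 51/5 + 288.0ms (3/5)
11. 5184.0ms @ 54/5 + 288.0ms (3/5)
12. 5472.0ms @ 57/5 + 288.0ms (3/5)

note 5 onset = 9/2b = 2160.0ms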